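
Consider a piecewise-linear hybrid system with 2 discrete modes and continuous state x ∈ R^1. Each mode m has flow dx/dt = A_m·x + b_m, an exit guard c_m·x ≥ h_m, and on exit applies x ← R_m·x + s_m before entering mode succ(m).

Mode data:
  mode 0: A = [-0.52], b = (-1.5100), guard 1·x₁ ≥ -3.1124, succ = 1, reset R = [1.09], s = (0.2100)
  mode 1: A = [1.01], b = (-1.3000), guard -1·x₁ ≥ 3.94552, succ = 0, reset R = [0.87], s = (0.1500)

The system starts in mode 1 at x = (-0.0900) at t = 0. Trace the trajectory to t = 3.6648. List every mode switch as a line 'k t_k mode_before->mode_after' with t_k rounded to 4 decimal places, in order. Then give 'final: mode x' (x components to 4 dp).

1 1.3217 1->0
2 2.4692 0->1
3 2.6252 1->0
final: 0 -3.1244

Mode 1: guard c·x = 3.9455 hit at Δt = 1.3217 (t = 1.3217), x⁻ = (-3.9455) → reset → x⁺ = (-3.2826), jump to mode 0
Mode 0: guard c·x = -3.1124 hit at Δt = 1.1475 (t = 2.4692), x⁻ = (-3.1124) → reset → x⁺ = (-3.1825), jump to mode 1
Mode 1: guard c·x = 3.9455 hit at Δt = 0.1560 (t = 2.6252), x⁻ = (-3.9455) → reset → x⁺ = (-3.2826), jump to mode 0
Mode 0: flow for 1.0396 to horizon, guard not reached → x = (-3.1244)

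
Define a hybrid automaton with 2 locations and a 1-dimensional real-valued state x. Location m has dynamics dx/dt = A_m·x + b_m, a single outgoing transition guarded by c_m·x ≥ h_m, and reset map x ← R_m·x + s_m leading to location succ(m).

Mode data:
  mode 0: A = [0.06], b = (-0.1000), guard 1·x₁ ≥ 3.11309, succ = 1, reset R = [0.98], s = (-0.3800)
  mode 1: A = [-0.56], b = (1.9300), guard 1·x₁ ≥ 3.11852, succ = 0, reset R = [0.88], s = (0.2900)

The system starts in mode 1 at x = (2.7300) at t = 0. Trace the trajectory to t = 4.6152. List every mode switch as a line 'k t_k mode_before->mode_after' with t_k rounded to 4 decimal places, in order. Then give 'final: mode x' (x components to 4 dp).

1 1.3956 1->0
2 2.3292 0->1
3 3.8665 1->0
final: 0 3.0971

Mode 1: guard c·x = 3.1185 hit at Δt = 1.3956 (t = 1.3956), x⁻ = (3.1185) → reset → x⁺ = (3.0343), jump to mode 0
Mode 0: guard c·x = 3.1131 hit at Δt = 0.9336 (t = 2.3292), x⁻ = (3.1131) → reset → x⁺ = (2.6708), jump to mode 1
Mode 1: guard c·x = 3.1185 hit at Δt = 1.5373 (t = 3.8665), x⁻ = (3.1185) → reset → x⁺ = (3.0343), jump to mode 0
Mode 0: flow for 0.7487 to horizon, guard not reached → x = (3.0971)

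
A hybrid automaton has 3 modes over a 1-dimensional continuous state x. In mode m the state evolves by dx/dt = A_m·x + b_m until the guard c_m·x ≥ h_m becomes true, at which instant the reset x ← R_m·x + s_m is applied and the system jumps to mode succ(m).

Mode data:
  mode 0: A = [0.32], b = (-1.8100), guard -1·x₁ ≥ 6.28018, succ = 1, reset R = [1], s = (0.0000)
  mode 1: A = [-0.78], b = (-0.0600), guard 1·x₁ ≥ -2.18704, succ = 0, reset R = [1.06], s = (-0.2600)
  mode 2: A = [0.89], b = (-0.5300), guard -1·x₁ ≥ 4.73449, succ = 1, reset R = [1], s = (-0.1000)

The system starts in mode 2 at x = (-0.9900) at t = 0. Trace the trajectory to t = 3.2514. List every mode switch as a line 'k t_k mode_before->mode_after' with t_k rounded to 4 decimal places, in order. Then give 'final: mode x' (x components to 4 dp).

Mode 2: guard c·x = 4.7345 hit at Δt = 1.3623 (t = 1.3623), x⁻ = (-4.7345) → reset → x⁺ = (-4.8345), jump to mode 1
Mode 1: guard c·x = -2.1870 hit at Δt = 1.0423 (t = 2.4046), x⁻ = (-2.1870) → reset → x⁺ = (-2.5783), jump to mode 0
Mode 0: flow for 0.8468 to horizon, guard not reached → x = (-5.1412)

1 1.3623 2->1
2 2.4046 1->0
final: 0 -5.1412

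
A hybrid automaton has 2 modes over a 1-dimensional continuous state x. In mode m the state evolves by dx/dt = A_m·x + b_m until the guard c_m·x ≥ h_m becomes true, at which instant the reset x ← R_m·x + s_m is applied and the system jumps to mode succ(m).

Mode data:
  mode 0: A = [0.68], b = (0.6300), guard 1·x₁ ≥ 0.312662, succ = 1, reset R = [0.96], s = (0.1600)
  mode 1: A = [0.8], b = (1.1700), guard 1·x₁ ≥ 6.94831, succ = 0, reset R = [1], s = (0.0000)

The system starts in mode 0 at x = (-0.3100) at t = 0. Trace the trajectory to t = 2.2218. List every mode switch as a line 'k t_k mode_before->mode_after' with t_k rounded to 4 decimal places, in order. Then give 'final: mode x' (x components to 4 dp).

Mode 0: guard c·x = 0.3127 hit at Δt = 1.0267 (t = 1.0267), x⁻ = (0.3127) → reset → x⁺ = (0.4602), jump to mode 1
Mode 1: flow for 1.1951 to horizon, guard not reached → x = (3.5392)

1 1.0267 0->1
final: 1 3.5392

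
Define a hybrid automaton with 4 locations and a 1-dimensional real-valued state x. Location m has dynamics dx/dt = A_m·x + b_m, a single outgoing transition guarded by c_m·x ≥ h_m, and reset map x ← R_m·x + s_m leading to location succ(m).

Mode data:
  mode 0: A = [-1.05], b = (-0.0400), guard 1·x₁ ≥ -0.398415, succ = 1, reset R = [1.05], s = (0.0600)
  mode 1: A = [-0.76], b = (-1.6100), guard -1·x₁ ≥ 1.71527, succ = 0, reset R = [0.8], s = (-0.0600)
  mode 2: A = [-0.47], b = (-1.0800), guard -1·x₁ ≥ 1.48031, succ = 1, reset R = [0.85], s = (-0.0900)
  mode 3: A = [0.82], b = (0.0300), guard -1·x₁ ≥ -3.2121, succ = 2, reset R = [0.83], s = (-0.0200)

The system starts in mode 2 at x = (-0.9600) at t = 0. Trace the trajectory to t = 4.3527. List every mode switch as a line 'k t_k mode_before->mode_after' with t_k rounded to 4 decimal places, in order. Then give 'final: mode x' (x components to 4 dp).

1 1.0479 2->1
2 1.8996 1->0
3 3.1882 0->1
final: 1 -1.3920

Mode 2: guard c·x = 1.4803 hit at Δt = 1.0479 (t = 1.0479), x⁻ = (-1.4803) → reset → x⁺ = (-1.3483), jump to mode 1
Mode 1: guard c·x = 1.7153 hit at Δt = 0.8517 (t = 1.8996), x⁻ = (-1.7153) → reset → x⁺ = (-1.4322), jump to mode 0
Mode 0: guard c·x = -0.3984 hit at Δt = 1.2886 (t = 3.1882), x⁻ = (-0.3984) → reset → x⁺ = (-0.3583), jump to mode 1
Mode 1: flow for 1.1645 to horizon, guard not reached → x = (-1.3920)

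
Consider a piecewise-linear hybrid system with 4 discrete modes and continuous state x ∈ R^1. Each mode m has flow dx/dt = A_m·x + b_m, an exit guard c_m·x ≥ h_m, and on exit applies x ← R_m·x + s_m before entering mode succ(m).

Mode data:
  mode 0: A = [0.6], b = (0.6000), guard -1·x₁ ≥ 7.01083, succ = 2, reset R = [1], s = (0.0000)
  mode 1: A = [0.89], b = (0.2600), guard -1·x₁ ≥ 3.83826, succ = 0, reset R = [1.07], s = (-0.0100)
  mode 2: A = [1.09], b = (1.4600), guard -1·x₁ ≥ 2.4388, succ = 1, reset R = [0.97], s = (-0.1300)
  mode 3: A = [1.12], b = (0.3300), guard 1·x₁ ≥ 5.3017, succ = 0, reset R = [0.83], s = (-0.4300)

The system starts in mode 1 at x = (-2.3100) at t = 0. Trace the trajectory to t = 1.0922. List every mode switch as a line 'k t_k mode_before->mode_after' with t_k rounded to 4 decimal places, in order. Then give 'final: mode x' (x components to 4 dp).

Mode 1: guard c·x = 3.8383 hit at Δt = 0.6335 (t = 0.6335), x⁻ = (-3.8383) → reset → x⁺ = (-4.1169), jump to mode 0
Mode 0: flow for 0.4587 to horizon, guard not reached → x = (-5.1044)

1 0.6335 1->0
final: 0 -5.1044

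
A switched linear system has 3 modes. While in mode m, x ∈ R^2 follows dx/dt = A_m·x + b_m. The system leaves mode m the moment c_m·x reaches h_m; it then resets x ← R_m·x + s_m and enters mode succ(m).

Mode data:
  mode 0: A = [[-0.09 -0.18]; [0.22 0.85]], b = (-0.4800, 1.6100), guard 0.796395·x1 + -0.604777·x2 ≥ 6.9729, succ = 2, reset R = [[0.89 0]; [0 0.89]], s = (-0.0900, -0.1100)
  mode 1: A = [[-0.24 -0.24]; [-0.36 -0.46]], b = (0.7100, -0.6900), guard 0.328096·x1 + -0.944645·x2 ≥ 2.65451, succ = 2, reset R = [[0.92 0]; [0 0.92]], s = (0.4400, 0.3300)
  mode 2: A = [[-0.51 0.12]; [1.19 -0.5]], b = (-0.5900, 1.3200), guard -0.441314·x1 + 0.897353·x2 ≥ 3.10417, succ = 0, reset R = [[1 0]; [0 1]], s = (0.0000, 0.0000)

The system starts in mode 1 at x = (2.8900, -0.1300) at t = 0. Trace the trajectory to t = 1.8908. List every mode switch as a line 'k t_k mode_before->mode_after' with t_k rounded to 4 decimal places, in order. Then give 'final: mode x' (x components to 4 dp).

Mode 1: guard c·x = 2.6545 hit at Δt = 1.2017 (t = 1.2017), x⁻ = (3.1629, -1.7115) → reset → x⁺ = (3.3498, -1.2446), jump to mode 2
Mode 2: flow for 0.6891 to horizon, guard not reached → x = (2.0480, 1.6939)

1 1.2017 1->2
final: 2 2.0480 1.6939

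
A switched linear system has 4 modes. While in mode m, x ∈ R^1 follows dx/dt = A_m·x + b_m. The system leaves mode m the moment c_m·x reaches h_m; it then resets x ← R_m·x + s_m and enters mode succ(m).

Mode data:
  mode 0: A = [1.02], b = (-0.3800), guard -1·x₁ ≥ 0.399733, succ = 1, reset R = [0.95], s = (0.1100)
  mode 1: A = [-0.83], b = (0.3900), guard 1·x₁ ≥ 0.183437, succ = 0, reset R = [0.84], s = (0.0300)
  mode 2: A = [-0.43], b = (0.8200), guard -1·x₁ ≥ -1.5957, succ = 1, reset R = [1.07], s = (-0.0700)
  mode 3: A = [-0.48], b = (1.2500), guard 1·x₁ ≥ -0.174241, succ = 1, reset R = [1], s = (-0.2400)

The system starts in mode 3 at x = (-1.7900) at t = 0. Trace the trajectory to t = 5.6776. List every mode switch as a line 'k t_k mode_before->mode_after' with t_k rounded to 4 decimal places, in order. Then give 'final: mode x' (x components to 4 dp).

1 0.9550 3->1
2 2.3129 1->0
3 3.6957 0->1
4 4.8386 1->0
final: 0 -0.0709

Mode 3: guard c·x = -0.1742 hit at Δt = 0.9550 (t = 0.9550), x⁻ = (-0.1742) → reset → x⁺ = (-0.4142), jump to mode 1
Mode 1: guard c·x = 0.1834 hit at Δt = 1.3579 (t = 2.3129), x⁻ = (0.1834) → reset → x⁺ = (0.1841), jump to mode 0
Mode 0: guard c·x = 0.3997 hit at Δt = 1.3828 (t = 3.6957), x⁻ = (-0.3997) → reset → x⁺ = (-0.2697), jump to mode 1
Mode 1: guard c·x = 0.1834 hit at Δt = 1.1429 (t = 4.8386), x⁻ = (0.1834) → reset → x⁺ = (0.1841), jump to mode 0
Mode 0: flow for 0.8390 to horizon, guard not reached → x = (-0.0709)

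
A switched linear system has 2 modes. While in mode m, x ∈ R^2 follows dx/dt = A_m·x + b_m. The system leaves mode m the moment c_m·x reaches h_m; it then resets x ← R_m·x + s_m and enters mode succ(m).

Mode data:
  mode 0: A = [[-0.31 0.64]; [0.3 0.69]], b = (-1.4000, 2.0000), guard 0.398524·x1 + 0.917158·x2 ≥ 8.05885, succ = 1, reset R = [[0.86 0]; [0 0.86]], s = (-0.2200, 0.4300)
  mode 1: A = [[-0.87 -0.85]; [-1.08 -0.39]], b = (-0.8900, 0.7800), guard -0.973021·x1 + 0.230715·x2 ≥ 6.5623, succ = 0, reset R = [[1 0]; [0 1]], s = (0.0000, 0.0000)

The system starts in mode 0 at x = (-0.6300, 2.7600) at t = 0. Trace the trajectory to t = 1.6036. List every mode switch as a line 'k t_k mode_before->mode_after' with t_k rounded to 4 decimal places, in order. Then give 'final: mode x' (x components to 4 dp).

Mode 0: guard c·x = 8.0588 hit at Δt = 0.9858 (t = 0.9858), x⁻ = (1.2242, 8.2548) → reset → x⁺ = (0.8328, 7.5291), jump to mode 1
Mode 1: flow for 0.6178 to horizon, guard not reached → x = (-2.8146, 7.0821)

1 0.9858 0->1
final: 1 -2.8146 7.0821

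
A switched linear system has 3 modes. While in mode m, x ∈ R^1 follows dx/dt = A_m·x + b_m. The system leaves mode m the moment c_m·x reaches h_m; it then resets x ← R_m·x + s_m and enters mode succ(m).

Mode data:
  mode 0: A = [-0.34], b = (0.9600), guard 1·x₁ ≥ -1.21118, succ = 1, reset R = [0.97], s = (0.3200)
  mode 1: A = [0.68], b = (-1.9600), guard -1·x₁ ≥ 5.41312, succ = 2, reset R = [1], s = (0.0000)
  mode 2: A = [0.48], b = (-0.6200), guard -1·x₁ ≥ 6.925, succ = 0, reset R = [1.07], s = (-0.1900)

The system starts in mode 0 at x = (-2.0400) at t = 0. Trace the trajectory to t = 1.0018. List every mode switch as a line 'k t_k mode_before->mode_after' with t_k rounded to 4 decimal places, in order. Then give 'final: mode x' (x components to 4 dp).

1 0.5495 0->1
final: 1 -2.2006

Mode 0: guard c·x = -1.2112 hit at Δt = 0.5495 (t = 0.5495), x⁻ = (-1.2112) → reset → x⁺ = (-0.8548), jump to mode 1
Mode 1: flow for 0.4523 to horizon, guard not reached → x = (-2.2006)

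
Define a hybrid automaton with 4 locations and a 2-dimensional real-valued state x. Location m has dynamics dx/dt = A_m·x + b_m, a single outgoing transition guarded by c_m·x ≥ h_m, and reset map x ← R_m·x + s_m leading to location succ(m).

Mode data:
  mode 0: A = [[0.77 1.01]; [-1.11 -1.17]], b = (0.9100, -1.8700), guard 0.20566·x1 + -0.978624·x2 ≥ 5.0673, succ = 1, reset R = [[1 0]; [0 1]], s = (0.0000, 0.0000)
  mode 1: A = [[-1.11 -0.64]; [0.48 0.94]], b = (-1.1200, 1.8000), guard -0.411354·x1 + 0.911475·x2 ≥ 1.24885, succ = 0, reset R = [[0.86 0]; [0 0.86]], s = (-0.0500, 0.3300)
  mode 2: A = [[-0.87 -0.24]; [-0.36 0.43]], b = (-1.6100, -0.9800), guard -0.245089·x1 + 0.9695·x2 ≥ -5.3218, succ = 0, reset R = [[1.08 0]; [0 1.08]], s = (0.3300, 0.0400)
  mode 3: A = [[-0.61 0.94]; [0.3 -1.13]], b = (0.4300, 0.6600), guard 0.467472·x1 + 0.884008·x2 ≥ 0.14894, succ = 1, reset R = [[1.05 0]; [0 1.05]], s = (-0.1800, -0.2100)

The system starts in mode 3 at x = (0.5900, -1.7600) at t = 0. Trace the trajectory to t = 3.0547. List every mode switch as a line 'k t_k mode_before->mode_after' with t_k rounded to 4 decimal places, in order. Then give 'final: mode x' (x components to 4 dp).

Mode 3: guard c·x = 0.1489 hit at Δt = 1.2571 (t = 1.2571), x⁻ = (0.2150, 0.0548) → reset → x⁺ = (0.0457, -0.1525), jump to mode 1
Mode 1: guard c·x = 1.2489 hit at Δt = 0.6030 (t = 1.8601), x⁻ = (-0.6089, 1.0953) → reset → x⁺ = (-0.5737, 1.2720), jump to mode 0
Mode 0: flow for 1.1946 to horizon, guard not reached → x = (0.5892, -1.0905)

1 1.2571 3->1
2 1.8601 1->0
final: 0 0.5892 -1.0905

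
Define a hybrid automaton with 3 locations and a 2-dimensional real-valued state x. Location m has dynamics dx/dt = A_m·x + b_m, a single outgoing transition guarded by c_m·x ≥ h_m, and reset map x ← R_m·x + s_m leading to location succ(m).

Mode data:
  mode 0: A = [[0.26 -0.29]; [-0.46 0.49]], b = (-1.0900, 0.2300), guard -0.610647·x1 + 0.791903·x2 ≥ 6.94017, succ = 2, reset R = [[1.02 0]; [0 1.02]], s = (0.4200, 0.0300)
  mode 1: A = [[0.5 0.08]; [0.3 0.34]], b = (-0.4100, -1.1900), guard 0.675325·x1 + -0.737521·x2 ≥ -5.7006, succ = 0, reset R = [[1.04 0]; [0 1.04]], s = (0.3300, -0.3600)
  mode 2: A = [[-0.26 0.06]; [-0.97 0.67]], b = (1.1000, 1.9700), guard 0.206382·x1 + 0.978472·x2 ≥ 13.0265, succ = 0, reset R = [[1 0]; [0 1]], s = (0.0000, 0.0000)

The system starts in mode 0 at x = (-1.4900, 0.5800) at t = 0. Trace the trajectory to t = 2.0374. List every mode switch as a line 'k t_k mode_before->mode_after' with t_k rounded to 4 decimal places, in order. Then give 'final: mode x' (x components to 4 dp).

Mode 0: guard c·x = 6.9402 hit at Δt = 1.5022 (t = 1.5022), x⁻ = (-5.2933, 4.6822) → reset → x⁺ = (-4.9791, 4.8058), jump to mode 2
Mode 2: flow for 0.5352 to horizon, guard not reached → x = (-3.5497, 10.8359)

1 1.5022 0->2
final: 2 -3.5497 10.8359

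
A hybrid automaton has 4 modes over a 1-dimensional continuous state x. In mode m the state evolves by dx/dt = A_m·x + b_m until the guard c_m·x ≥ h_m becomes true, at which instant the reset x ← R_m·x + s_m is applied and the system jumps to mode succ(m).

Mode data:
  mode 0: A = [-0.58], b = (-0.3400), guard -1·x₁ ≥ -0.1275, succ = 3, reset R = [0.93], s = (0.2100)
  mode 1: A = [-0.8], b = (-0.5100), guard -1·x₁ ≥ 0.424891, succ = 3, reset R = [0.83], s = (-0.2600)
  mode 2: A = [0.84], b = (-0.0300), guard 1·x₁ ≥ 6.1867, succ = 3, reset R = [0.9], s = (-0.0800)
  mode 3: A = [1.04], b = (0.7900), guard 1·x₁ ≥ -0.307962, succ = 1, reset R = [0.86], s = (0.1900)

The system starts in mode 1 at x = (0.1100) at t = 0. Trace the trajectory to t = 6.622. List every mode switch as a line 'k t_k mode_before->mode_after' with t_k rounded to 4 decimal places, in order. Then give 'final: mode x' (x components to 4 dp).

Mode 1: guard c·x = 0.4249 hit at Δt = 1.5716 (t = 1.5716), x⁻ = (-0.4249) → reset → x⁺ = (-0.6127), jump to mode 3
Mode 3: guard c·x = -0.3080 hit at Δt = 1.0796 (t = 2.6512), x⁻ = (-0.3080) → reset → x⁺ = (-0.0748), jump to mode 1
Mode 1: guard c·x = 0.4249 hit at Δt = 1.2165 (t = 3.8677), x⁻ = (-0.4249) → reset → x⁺ = (-0.6127), jump to mode 3
Mode 3: guard c·x = -0.3080 hit at Δt = 1.0796 (t = 4.9473), x⁻ = (-0.3080) → reset → x⁺ = (-0.0748), jump to mode 1
Mode 1: guard c·x = 0.4249 hit at Δt = 1.2165 (t = 6.1638), x⁻ = (-0.4249) → reset → x⁺ = (-0.6127), jump to mode 3
Mode 3: flow for 0.4582 to horizon, guard not reached → x = (-0.5230)

1 1.5716 1->3
2 2.6512 3->1
3 3.8677 1->3
4 4.9473 3->1
5 6.1638 1->3
final: 3 -0.5230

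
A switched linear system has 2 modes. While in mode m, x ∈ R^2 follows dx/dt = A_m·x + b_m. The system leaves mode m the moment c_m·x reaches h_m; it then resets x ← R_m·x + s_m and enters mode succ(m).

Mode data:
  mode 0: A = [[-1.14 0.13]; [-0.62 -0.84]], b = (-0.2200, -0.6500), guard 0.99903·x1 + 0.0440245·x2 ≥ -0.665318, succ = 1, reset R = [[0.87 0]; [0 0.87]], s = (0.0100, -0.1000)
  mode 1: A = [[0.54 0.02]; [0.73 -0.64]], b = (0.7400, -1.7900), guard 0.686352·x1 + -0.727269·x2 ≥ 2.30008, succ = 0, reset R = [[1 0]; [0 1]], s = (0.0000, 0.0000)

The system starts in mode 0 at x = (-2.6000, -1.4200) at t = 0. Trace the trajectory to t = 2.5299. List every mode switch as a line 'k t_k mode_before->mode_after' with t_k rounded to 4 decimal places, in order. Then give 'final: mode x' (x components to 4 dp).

Mode 0: guard c·x = -0.6653 hit at Δt = 1.5461 (t = 1.5461), x⁻ = (-0.6520, -0.3179) → reset → x⁺ = (-0.5572, -0.3766), jump to mode 1
Mode 1: flow for 0.9838 to horizon, guard not reached → x = (-0.0146, -1.6563)

1 1.5461 0->1
final: 1 -0.0146 -1.6563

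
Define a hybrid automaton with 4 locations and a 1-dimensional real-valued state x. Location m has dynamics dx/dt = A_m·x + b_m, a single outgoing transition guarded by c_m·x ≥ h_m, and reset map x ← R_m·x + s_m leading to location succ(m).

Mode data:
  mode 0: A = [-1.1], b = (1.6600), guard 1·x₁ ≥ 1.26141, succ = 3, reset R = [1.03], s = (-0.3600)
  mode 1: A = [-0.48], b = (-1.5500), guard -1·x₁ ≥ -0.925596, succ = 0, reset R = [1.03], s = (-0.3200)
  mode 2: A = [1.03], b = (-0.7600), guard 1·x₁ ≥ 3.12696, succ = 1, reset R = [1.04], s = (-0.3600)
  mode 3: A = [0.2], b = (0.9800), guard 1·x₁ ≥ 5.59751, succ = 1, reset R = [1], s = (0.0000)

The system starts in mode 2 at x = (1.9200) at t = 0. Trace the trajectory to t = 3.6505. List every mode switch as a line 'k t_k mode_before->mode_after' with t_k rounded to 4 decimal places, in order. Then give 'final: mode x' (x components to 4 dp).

Mode 2: guard c·x = 3.1270 hit at Δt = 0.6831 (t = 0.6831), x⁻ = (3.1270) → reset → x⁺ = (2.8920), jump to mode 1
Mode 1: guard c·x = -0.9256 hit at Δt = 0.8073 (t = 1.4904), x⁻ = (0.9256) → reset → x⁺ = (0.6334), jump to mode 0
Mode 0: guard c·x = 1.2614 hit at Δt = 1.1481 (t = 2.6385), x⁻ = (1.2614) → reset → x⁺ = (0.9393), jump to mode 3
Mode 3: flow for 1.0120 to horizon, guard not reached → x = (2.2492)

1 0.6831 2->1
2 1.4904 1->0
3 2.6385 0->3
final: 3 2.2492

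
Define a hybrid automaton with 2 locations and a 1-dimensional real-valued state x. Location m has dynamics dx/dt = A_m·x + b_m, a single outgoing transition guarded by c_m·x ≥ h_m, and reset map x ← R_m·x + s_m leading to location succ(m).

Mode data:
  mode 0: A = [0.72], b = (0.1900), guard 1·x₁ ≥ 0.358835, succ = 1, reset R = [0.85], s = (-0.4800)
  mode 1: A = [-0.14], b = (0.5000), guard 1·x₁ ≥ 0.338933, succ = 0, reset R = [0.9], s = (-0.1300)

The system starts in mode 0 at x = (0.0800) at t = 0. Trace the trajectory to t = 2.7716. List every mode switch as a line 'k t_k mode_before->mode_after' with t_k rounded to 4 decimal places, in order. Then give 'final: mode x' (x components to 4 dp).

Mode 0: guard c·x = 0.3588 hit at Δt = 0.8247 (t = 0.8247), x⁻ = (0.3588) → reset → x⁺ = (-0.1750), jump to mode 1
Mode 1: guard c·x = 0.3389 hit at Δt = 1.0539 (t = 1.8786), x⁻ = (0.3389) → reset → x⁺ = (0.1750), jump to mode 0
Mode 0: guard c·x = 0.3588 hit at Δt = 0.4858 (t = 2.3644), x⁻ = (0.3588) → reset → x⁺ = (-0.1750), jump to mode 1
Mode 1: flow for 0.4072 to horizon, guard not reached → x = (0.0326)

1 0.8247 0->1
2 1.8786 1->0
3 2.3644 0->1
final: 1 0.0326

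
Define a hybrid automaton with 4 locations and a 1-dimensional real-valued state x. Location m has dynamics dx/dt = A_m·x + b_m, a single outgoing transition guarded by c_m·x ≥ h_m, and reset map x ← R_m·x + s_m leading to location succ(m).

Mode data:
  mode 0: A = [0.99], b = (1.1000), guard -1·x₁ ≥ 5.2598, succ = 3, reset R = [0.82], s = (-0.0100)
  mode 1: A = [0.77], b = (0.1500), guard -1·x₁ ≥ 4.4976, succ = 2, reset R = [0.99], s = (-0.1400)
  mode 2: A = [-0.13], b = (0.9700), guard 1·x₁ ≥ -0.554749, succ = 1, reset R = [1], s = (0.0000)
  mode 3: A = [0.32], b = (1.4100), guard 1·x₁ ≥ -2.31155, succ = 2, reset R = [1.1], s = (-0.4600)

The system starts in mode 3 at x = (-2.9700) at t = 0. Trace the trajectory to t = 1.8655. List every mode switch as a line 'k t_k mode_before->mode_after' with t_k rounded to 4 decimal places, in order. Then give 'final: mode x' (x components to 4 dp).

1 1.1793 3->2
final: 2 -2.1097

Mode 3: guard c·x = -2.3115 hit at Δt = 1.1793 (t = 1.1793), x⁻ = (-2.3115) → reset → x⁺ = (-3.0027), jump to mode 2
Mode 2: flow for 0.6862 to horizon, guard not reached → x = (-2.1097)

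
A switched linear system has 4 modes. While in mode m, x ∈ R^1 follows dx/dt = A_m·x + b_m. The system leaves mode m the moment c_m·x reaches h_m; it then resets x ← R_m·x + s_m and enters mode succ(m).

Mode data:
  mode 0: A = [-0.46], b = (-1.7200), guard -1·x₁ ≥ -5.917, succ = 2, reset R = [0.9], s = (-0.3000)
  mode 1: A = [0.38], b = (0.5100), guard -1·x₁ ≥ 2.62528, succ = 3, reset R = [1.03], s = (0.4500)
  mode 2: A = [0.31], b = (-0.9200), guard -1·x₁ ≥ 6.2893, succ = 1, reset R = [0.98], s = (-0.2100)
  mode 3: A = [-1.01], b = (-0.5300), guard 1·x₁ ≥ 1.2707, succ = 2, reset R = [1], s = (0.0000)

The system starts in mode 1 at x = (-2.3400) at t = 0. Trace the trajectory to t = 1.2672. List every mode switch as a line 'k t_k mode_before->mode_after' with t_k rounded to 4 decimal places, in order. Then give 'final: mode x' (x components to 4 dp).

Mode 1: guard c·x = 2.6253 hit at Δt = 0.6617 (t = 0.6617), x⁻ = (-2.6253) → reset → x⁺ = (-2.2540), jump to mode 3
Mode 3: flow for 0.6055 to horizon, guard not reached → x = (-1.4629)

1 0.6617 1->3
final: 3 -1.4629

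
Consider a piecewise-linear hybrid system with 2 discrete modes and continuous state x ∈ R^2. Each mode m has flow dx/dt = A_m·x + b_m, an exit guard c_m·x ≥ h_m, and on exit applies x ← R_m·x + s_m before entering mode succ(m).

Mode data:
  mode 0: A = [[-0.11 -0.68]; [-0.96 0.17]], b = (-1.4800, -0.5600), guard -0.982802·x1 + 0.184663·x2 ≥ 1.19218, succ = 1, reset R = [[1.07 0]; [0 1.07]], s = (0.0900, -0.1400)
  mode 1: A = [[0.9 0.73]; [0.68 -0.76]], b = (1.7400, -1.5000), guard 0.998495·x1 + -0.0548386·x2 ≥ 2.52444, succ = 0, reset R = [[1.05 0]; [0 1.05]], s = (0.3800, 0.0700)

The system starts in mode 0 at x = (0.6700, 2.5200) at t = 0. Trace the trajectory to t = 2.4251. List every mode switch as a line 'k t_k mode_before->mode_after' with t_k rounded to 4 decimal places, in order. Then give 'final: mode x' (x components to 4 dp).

Mode 0: guard c·x = 1.1922 hit at Δt = 0.4518 (t = 0.4518), x⁻ = (-0.7480, 2.4749) → reset → x⁺ = (-0.7104, 2.5081), jump to mode 1
Mode 1: guard c·x = 2.5244 hit at Δt = 0.9618 (t = 1.4136), x⁻ = (2.5638, 0.6468) → reset → x⁺ = (3.0720, 0.7492), jump to mode 0
Mode 0: flow for 1.0115 to horizon, guard not reached → x = (1.8472, -2.1658)

1 0.4518 0->1
2 1.4136 1->0
final: 0 1.8472 -2.1658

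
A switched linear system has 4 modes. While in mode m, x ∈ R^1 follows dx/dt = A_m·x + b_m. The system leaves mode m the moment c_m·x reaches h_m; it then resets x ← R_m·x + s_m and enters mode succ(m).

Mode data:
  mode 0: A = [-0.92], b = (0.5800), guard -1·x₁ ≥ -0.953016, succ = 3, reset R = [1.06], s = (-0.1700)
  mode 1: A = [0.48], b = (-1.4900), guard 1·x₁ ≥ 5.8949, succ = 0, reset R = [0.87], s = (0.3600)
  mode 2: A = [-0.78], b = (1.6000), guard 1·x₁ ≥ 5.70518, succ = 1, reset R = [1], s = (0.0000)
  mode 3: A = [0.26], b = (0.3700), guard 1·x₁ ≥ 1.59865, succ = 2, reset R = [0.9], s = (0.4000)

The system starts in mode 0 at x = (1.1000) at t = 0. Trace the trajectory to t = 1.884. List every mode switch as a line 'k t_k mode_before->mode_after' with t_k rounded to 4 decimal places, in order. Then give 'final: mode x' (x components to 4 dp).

1 0.4081 0->3
2 1.5197 3->2
final: 2 1.8913

Mode 0: guard c·x = -0.9530 hit at Δt = 0.4081 (t = 0.4081), x⁻ = (0.9530) → reset → x⁺ = (0.8402), jump to mode 3
Mode 3: guard c·x = 1.5986 hit at Δt = 1.1116 (t = 1.5197), x⁻ = (1.5986) → reset → x⁺ = (1.8388), jump to mode 2
Mode 2: flow for 0.3643 to horizon, guard not reached → x = (1.8913)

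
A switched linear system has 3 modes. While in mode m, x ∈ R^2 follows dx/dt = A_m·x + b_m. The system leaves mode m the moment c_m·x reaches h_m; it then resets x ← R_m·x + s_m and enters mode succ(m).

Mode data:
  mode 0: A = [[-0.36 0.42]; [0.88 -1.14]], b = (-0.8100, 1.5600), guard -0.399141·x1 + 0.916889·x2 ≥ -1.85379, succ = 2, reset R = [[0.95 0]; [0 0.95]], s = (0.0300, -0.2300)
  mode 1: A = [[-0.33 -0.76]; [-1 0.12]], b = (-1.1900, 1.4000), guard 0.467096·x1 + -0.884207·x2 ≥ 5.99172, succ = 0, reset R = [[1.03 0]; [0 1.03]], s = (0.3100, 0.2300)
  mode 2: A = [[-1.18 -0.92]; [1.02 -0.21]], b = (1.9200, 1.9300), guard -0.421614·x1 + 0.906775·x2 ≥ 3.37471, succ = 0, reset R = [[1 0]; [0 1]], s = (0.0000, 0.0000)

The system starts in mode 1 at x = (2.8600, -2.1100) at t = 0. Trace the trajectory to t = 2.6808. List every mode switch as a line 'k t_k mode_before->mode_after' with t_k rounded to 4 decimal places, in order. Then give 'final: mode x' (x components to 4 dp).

Mode 1: guard c·x = 5.9917 hit at Δt = 1.4483 (t = 1.4483), x⁻ = (3.4822, -4.9369) → reset → x⁺ = (3.8966, -4.8550), jump to mode 0
Mode 0: guard c·x = -1.8538 hit at Δt = 0.5279 (t = 1.9762), x⁻ = (2.3026, -1.0195) → reset → x⁺ = (2.2175, -1.1985), jump to mode 2
Mode 2: flow for 0.7046 to horizon, guard not reached → x = (1.6804, 1.6032)

1 1.4483 1->0
2 1.9762 0->2
final: 2 1.6804 1.6032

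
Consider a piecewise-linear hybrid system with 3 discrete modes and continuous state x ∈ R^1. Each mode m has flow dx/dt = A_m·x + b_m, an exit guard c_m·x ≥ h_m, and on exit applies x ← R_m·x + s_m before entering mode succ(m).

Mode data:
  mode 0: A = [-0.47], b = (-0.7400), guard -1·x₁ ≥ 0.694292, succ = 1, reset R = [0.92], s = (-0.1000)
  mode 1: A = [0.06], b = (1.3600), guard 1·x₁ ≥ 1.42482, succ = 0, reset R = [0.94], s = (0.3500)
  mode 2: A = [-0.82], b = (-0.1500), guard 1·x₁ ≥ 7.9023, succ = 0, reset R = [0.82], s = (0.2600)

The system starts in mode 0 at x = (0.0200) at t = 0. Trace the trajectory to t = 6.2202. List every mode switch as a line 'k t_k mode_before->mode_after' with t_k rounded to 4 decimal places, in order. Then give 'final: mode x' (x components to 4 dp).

1 1.2642 0->1
2 2.8325 1->0
3 5.6208 0->1
final: 1 0.0642

Mode 0: guard c·x = 0.6943 hit at Δt = 1.2642 (t = 1.2642), x⁻ = (-0.6943) → reset → x⁺ = (-0.7387), jump to mode 1
Mode 1: guard c·x = 1.4248 hit at Δt = 1.5683 (t = 2.8325), x⁻ = (1.4248) → reset → x⁺ = (1.6893), jump to mode 0
Mode 0: guard c·x = 0.6943 hit at Δt = 2.7884 (t = 5.6208), x⁻ = (-0.6943) → reset → x⁺ = (-0.7387), jump to mode 1
Mode 1: flow for 0.5994 to horizon, guard not reached → x = (0.0642)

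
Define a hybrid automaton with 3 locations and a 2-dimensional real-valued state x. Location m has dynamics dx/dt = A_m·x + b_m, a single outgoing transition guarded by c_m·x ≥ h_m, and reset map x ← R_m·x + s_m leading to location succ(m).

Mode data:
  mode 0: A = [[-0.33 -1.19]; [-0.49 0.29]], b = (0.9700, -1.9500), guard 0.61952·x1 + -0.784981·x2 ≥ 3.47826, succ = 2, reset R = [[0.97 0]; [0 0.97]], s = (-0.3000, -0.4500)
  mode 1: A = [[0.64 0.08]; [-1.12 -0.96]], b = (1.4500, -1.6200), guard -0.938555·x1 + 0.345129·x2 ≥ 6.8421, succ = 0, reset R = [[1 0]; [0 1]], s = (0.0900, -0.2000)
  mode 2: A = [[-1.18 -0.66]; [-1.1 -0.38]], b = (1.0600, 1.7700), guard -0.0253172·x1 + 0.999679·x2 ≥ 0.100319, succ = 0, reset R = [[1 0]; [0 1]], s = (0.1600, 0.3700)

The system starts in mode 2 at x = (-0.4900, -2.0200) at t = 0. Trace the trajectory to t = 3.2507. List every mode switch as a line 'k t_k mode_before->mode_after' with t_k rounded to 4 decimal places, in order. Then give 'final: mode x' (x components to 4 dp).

1 1.4502 2->0
2 2.4553 0->2
final: 2 2.2849 -2.5652

Mode 2: guard c·x = 0.1003 hit at Δt = 1.4502 (t = 1.4502), x⁻ = (0.8472, 0.1218) → reset → x⁺ = (1.0072, 0.4918), jump to mode 0
Mode 0: guard c·x = 3.4783 hit at Δt = 1.0051 (t = 2.4553), x⁻ = (2.5011, -2.4571) → reset → x⁺ = (2.1261, -2.8334), jump to mode 2
Mode 2: flow for 0.7954 to horizon, guard not reached → x = (2.2849, -2.5652)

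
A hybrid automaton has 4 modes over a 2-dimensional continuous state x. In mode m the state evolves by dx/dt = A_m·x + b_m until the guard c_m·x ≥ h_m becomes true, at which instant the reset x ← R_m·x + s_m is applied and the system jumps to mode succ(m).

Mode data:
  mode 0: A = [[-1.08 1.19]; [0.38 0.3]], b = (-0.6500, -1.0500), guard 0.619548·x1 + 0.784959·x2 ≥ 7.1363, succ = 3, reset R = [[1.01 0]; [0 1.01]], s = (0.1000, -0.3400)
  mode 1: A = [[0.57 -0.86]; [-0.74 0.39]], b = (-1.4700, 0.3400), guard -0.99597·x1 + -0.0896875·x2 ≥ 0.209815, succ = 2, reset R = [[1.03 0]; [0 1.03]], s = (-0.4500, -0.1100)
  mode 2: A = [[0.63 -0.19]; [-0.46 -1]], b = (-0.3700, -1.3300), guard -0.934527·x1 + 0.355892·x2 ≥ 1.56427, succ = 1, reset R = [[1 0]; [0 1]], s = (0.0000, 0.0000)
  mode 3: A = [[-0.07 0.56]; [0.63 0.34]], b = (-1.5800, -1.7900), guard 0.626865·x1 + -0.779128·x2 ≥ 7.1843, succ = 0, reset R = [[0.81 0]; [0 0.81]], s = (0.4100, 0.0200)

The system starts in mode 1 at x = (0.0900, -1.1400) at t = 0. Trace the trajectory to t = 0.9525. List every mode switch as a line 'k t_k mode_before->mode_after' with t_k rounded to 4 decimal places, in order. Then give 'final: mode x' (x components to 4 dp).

Mode 1: guard c·x = 0.2098 hit at Δt = 0.4137 (t = 0.4137), x⁻ = (-0.1038, -1.1863) → reset → x⁺ = (-0.5569, -1.3319), jump to mode 2
Mode 2: flow for 0.5388 to horizon, guard not reached → x = (-0.8650, -1.1941)

1 0.4137 1->2
final: 2 -0.8650 -1.1941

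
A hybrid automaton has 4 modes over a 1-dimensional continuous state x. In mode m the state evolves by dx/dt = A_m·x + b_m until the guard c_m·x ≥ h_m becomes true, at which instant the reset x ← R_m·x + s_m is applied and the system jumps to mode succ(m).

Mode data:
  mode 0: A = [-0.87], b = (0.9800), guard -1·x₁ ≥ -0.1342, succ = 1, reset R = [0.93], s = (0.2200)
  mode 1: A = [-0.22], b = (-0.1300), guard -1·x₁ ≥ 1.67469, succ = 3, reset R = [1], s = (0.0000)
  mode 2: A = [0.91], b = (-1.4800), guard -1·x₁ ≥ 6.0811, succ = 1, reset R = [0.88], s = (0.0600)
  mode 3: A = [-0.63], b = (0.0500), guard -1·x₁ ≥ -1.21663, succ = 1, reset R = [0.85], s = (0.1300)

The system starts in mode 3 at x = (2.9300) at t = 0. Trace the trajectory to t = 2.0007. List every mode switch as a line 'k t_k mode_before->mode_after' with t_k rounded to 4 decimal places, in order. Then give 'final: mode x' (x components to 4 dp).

1 1.4586 3->1
final: 1 0.9668

Mode 3: guard c·x = -1.2166 hit at Δt = 1.4586 (t = 1.4586), x⁻ = (1.2166) → reset → x⁺ = (1.1641), jump to mode 1
Mode 1: flow for 0.5421 to horizon, guard not reached → x = (0.9668)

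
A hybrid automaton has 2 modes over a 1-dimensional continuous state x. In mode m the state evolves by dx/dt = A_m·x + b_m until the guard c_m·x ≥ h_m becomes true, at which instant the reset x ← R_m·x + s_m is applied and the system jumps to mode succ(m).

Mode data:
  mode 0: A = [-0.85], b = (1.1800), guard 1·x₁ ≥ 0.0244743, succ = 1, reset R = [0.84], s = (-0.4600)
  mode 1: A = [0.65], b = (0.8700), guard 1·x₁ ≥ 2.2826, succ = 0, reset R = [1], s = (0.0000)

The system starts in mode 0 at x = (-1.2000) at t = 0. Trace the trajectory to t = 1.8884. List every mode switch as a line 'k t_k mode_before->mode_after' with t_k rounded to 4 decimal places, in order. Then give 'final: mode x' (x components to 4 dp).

1 0.7538 0->1
final: 1 0.5411

Mode 0: guard c·x = 0.0245 hit at Δt = 0.7538 (t = 0.7538), x⁻ = (0.0245) → reset → x⁺ = (-0.4394), jump to mode 1
Mode 1: flow for 1.1346 to horizon, guard not reached → x = (0.5411)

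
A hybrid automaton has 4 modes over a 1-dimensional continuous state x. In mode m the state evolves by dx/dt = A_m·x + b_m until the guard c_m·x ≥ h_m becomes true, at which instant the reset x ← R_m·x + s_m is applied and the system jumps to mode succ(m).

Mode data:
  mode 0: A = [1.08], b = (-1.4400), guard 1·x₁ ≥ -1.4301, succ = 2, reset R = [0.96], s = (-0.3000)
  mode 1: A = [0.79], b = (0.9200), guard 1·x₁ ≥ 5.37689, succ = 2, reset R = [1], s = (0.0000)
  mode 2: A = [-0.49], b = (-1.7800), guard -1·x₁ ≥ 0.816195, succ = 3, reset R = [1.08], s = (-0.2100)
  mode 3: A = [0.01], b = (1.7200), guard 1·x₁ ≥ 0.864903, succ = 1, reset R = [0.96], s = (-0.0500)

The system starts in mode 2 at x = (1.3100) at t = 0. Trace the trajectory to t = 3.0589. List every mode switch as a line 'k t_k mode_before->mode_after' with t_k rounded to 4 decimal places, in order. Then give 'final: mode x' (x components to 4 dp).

Mode 2: guard c·x = 0.8162 hit at Δt = 1.1478 (t = 1.1478), x⁻ = (-0.8162) → reset → x⁺ = (-1.0915), jump to mode 3
Mode 3: guard c·x = 0.8649 hit at Δt = 1.1382 (t = 2.2860), x⁻ = (0.8649) → reset → x⁺ = (0.7803), jump to mode 1
Mode 1: flow for 0.7729 to horizon, guard not reached → x = (2.4169)

1 1.1478 2->3
2 2.2860 3->1
final: 1 2.4169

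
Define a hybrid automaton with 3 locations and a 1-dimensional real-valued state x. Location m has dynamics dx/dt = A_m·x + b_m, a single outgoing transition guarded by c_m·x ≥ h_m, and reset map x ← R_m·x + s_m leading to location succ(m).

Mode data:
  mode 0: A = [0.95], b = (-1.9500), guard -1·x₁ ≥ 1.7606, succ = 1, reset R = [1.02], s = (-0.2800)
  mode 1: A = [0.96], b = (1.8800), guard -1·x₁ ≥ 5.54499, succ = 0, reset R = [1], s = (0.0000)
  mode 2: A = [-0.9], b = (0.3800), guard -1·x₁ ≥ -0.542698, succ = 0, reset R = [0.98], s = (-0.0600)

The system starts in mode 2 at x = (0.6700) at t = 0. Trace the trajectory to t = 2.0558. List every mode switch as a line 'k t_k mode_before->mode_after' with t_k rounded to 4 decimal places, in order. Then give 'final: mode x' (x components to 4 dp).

Mode 2: guard c·x = -0.5427 hit at Δt = 0.8012 (t = 0.8012), x⁻ = (0.5427) → reset → x⁺ = (0.4718), jump to mode 0
Mode 0: guard c·x = 1.7606 hit at Δt = 0.9269 (t = 1.7281), x⁻ = (-1.7606) → reset → x⁺ = (-2.0758), jump to mode 1
Mode 1: flow for 0.3277 to horizon, guard not reached → x = (-2.1192)

1 0.8012 2->0
2 1.7281 0->1
final: 1 -2.1192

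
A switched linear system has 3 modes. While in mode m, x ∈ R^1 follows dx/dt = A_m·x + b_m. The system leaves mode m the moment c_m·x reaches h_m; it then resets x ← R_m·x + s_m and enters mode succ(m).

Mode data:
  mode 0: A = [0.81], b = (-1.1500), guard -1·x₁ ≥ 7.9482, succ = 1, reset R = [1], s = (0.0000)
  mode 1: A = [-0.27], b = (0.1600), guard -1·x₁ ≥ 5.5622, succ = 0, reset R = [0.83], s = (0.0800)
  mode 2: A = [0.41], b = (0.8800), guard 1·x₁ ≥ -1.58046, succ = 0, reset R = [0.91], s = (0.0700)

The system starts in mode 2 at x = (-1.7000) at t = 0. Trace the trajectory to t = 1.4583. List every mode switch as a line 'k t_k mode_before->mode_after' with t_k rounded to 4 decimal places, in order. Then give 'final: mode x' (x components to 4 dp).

Mode 2: guard c·x = -1.5805 hit at Δt = 0.5788 (t = 0.5788), x⁻ = (-1.5805) → reset → x⁺ = (-1.3682), jump to mode 0
Mode 0: flow for 0.8795 to horizon, guard not reached → x = (-4.2646)

1 0.5788 2->0
final: 0 -4.2646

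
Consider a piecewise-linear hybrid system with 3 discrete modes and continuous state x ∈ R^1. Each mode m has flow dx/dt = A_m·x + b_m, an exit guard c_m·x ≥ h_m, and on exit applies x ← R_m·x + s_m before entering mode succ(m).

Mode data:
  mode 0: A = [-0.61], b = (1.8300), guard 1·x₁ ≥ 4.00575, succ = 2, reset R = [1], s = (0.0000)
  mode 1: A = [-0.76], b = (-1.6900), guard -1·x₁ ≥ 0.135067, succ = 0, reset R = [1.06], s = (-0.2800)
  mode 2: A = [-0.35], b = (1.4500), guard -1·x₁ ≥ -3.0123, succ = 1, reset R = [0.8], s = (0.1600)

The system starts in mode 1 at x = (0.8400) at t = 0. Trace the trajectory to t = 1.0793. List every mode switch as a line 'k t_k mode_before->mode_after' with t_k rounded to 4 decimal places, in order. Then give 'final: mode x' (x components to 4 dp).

Mode 1: guard c·x = 0.1351 hit at Δt = 0.5041 (t = 0.5041), x⁻ = (-0.1351) → reset → x⁺ = (-0.4232), jump to mode 0
Mode 0: flow for 0.5752 to horizon, guard not reached → x = (0.5898)

1 0.5041 1->0
final: 0 0.5898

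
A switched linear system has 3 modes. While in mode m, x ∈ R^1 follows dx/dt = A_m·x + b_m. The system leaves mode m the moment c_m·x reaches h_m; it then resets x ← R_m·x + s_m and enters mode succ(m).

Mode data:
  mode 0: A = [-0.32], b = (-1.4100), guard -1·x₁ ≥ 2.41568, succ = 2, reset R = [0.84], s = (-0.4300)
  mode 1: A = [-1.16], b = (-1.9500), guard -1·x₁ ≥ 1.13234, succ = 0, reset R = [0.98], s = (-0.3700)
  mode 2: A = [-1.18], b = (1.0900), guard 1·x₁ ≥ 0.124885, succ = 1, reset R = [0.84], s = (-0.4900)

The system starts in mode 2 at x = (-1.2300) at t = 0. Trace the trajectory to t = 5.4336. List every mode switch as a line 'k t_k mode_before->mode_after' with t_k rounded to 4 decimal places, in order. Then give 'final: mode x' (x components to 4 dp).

1 0.8405 2->1
2 1.5814 1->0
3 2.7858 0->2
4 4.0090 2->1
5 4.7499 1->0
final: 0 -2.0548

Mode 2: guard c·x = 0.1249 hit at Δt = 0.8405 (t = 0.8405), x⁻ = (0.1249) → reset → x⁺ = (-0.3851), jump to mode 1
Mode 1: guard c·x = 1.1323 hit at Δt = 0.7409 (t = 1.5814), x⁻ = (-1.1323) → reset → x⁺ = (-1.4797), jump to mode 0
Mode 0: guard c·x = 2.4157 hit at Δt = 1.2044 (t = 2.7858), x⁻ = (-2.4157) → reset → x⁺ = (-2.4592), jump to mode 2
Mode 2: guard c·x = 0.1249 hit at Δt = 1.2232 (t = 4.0090), x⁻ = (0.1249) → reset → x⁺ = (-0.3851), jump to mode 1
Mode 1: guard c·x = 1.1323 hit at Δt = 0.7409 (t = 4.7499), x⁻ = (-1.1323) → reset → x⁺ = (-1.4797), jump to mode 0
Mode 0: flow for 0.6837 to horizon, guard not reached → x = (-2.0548)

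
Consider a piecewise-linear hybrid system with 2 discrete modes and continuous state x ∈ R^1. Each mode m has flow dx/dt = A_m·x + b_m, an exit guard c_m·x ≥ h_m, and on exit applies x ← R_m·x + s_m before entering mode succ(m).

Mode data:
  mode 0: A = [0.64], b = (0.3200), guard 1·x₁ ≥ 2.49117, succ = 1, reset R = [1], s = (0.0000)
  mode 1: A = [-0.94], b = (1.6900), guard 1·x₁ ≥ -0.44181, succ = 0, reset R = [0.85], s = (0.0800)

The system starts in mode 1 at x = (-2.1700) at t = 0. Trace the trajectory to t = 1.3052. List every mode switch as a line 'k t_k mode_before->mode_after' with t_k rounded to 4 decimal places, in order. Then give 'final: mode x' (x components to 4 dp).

Mode 1: guard c·x = -0.4418 hit at Δt = 0.6084 (t = 0.6084), x⁻ = (-0.4418) → reset → x⁺ = (-0.2955), jump to mode 0
Mode 0: flow for 0.6968 to horizon, guard not reached → x = (-0.1806)

1 0.6084 1->0
final: 0 -0.1806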